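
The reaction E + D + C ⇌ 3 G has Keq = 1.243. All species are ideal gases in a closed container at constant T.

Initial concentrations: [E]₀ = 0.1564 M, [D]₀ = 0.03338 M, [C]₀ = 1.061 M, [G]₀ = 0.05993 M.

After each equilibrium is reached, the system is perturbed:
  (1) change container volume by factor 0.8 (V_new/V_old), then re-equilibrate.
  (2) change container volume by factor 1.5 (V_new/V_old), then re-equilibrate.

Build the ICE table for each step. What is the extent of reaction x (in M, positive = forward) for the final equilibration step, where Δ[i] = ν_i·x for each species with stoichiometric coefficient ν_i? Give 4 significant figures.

x = 0 M

Q₀ = 0.03886 vs Keq = 1.243 ⇒ Q<K, forward
Step 1:
                    E           D           C           G
  I            0.1564     0.03338       1.061     0.05993
  C          -0.02193    -0.02193    -0.02193      0.0658
  E            0.1345     0.01145       1.039      0.1257
  solve Keq expr → x = 0.02193; check Q = 1.243
Then change container volume by factor 0.8 (V_new/V_old).
Step 2:
                    E           D           C           G
  I            0.1681     0.01431       1.299      0.1572
  C                 0           0           0           0
  E            0.1681     0.01431       1.299      0.1572
  solve Keq expr → x = 0; check Q = 1.243
Then change container volume by factor 1.5 (V_new/V_old).
Step 3:
                    E           D           C           G
  I            0.1121    0.009538      0.8659      0.1048
  C                 0           0           0           0
  E            0.1121    0.009538      0.8659      0.1048
  solve Keq expr → x = 0; check Q = 1.243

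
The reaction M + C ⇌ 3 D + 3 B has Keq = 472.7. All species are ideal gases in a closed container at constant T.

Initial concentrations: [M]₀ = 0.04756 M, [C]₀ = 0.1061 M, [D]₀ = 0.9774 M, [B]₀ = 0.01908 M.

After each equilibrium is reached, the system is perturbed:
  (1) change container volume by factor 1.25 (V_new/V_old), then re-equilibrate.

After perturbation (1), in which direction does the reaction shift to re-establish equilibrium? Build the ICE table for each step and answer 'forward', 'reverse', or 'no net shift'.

Q₀ = 0.001285 vs Keq = 472.7 ⇒ Q<K, forward
Step 1:
                  M         C         D         B
  Initial   0.04756    0.1061    0.9774   0.01908
  Change   -0.04735  -0.04735     0.142     0.142
  Equil   2.1130e-04   0.05875     1.119    0.1611
  solve Keq expr → x = 0.04735; check Q = 472.7
Then change container volume by factor 1.25 (V_new/V_old).
Step 2:
                  M         C         D         B
  Initial 1.6904e-04     0.047    0.8956    0.1289
  Change  -9.9105e-05 -9.9105e-05 2.9732e-04 2.9732e-04
  Equil   6.9937e-05    0.0469    0.8959    0.1292
  solve Keq expr → x = 9.9105e-05; check Q = 472.7

Direction: forward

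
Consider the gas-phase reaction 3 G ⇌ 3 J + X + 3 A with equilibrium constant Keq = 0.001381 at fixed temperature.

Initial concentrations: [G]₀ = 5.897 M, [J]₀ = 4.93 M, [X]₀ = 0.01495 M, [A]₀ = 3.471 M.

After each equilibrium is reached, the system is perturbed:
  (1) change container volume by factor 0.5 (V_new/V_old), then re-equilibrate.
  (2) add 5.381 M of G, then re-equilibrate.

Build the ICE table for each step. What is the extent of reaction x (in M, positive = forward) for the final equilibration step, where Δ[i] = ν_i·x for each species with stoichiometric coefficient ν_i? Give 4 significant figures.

Q₀ = 0.3653 vs Keq = 0.001381 ⇒ Q>K, reverse
Step 1:
                    G           J           X           A
  I             5.897        4.93     0.01495       3.471
  C           0.04466    -0.04466    -0.01489    -0.04466
  E             5.942       4.885  6.1765e-05       3.426
  solve Keq expr → x = -0.01489; check Q = 0.001381
Then change container volume by factor 0.5 (V_new/V_old).
Step 2:
                    G           J           X           A
  I             11.88       9.771  1.2353e-04       6.853
  C        3.4742e-04 -3.4742e-04 -1.1581e-04 -3.4742e-04
  E             11.88        9.77  7.7234e-06       6.852
  solve Keq expr → x = -1.1581e-04; check Q = 0.001381
Then add 5.381 M of G.
Step 3:
                    G           J           X           A
  I             17.26        9.77  7.7234e-06       6.852
  C       -4.7875e-05  4.7875e-05  1.5958e-05  4.7875e-05
  E             17.26        9.77  2.3682e-05       6.852
  solve Keq expr → x = 1.5958e-05; check Q = 0.001381

x = 1.5958e-05 M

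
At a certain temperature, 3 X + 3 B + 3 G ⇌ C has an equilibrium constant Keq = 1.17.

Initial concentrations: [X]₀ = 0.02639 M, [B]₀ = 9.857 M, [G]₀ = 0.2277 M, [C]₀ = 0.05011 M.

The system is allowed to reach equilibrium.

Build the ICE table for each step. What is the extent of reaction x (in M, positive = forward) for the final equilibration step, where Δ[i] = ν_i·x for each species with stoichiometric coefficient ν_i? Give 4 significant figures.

x = -0.02327 M

Q₀ = 241.1 vs Keq = 1.17 ⇒ Q>K, reverse
Step 1:
                  X         B         G         C
  init      0.02639     9.857    0.2277   0.05011
  Δ         0.06982   0.06982   0.06982  -0.02327
  eq        0.09621     9.927    0.2975   0.02684
  solve Keq expr → x = -0.02327; check Q = 1.17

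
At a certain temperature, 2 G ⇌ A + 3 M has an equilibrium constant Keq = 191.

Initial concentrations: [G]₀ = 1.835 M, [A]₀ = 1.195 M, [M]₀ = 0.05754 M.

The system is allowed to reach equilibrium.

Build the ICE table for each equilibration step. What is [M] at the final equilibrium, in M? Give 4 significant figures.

Q₀ = 6.7609e-05 vs Keq = 191 ⇒ Q<K, forward
Step 1:
                    G           A           M
  I             1.835       1.195     0.05754
  C            -1.487      0.7433        2.23
  E            0.3485       1.938       2.287
  solve Keq expr → x = 0.7433; check Q = 191

[M]_eq = 2.287 M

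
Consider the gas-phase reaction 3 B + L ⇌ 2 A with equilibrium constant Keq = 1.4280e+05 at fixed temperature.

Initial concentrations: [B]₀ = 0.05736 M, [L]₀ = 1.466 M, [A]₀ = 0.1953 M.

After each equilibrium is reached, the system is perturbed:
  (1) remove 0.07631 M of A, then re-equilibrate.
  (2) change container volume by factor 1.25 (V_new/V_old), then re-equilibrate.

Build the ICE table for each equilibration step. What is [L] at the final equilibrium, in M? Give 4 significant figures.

[L]_eq = 1.159 M

Q₀ = 137.9 vs Keq = 1.4280e+05 ⇒ Q<K, forward
Step 1:
                    B           L           A
  init        0.05736       1.466      0.1953
  Δ          -0.05103    -0.01701     0.03402
  eq         0.006334       1.449      0.2293
  solve Keq expr → x = 0.01701; check Q = 1.4280e+05
Then remove 0.07631 M of A.
Step 2:
                    B           L           A
  init       0.006334       1.449       0.153
  Δ         -0.001476 -4.9211e-04  9.8421e-04
  eq         0.004858       1.448       0.154
  solve Keq expr → x = 4.9211e-04; check Q = 1.4280e+05
Then change container volume by factor 1.25 (V_new/V_old).
Step 3:
                    B           L           A
  init       0.003886       1.159      0.1232
  Δ        6.1311e-04  2.0437e-04 -4.0874e-04
  eq         0.004499       1.159      0.1228
  solve Keq expr → x = -2.0437e-04; check Q = 1.4280e+05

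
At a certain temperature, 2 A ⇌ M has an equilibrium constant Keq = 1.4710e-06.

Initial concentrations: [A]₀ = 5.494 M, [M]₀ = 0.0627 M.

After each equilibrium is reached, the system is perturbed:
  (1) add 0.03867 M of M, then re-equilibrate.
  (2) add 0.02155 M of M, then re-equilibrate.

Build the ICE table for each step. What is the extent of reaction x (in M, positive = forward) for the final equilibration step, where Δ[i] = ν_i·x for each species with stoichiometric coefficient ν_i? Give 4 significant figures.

x = -0.02155 M

Q₀ = 0.002077 vs Keq = 1.4710e-06 ⇒ Q>K, reverse
Step 1:
                   A          M
  Initial      5.494     0.0627
  Change      0.1253   -0.06265
  Equil        5.619 4.6449e-05
  solve Keq expr → x = -0.06265; check Q = 1.4710e-06
Then add 0.03867 M of M.
Step 2:
                   A          M
  Initial      5.619    0.03872
  Change     0.07734   -0.03867
  Equil        5.697 4.7737e-05
  solve Keq expr → x = -0.03867; check Q = 1.4710e-06
Then add 0.02155 M of M.
Step 3:
                   A          M
  Initial      5.697     0.0216
  Change      0.0431   -0.02155
  Equil         5.74 4.8462e-05
  solve Keq expr → x = -0.02155; check Q = 1.4710e-06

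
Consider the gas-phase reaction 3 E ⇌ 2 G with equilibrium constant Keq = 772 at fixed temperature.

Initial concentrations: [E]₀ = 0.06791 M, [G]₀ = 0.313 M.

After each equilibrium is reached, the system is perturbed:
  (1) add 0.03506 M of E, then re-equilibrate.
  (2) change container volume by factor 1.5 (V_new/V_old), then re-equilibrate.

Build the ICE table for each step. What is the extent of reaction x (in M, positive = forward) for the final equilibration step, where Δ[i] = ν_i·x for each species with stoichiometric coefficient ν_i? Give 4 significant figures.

Q₀ = 312.8 vs Keq = 772 ⇒ Q<K, forward
Step 1:
                   E          G
  I          0.06791      0.313
  C         -0.01649    0.01099
  E          0.05142      0.324
  solve Keq expr → x = 0.005496; check Q = 772
Then add 0.03506 M of E.
Step 2:
                   E          G
  I          0.08648      0.324
  C         -0.03277    0.02185
  E          0.05371     0.3458
  solve Keq expr → x = 0.01092; check Q = 772
Then change container volume by factor 1.5 (V_new/V_old).
Step 3:
                   E          G
  I          0.03581     0.2306
  C         0.004801  -0.003201
  E          0.04061     0.2274
  solve Keq expr → x = -0.0016; check Q = 772

x = -0.0016 M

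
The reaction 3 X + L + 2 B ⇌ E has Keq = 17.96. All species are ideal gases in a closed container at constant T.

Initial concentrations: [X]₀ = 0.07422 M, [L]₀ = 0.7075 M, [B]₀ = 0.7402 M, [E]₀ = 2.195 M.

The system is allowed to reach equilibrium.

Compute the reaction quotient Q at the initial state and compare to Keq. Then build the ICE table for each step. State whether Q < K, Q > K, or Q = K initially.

Q₀ = 1.3850e+04 vs Keq = 17.96 ⇒ Q>K, reverse
Step 1:
                   X          L          B          E
  Initial    0.07422     0.7075     0.7402      2.195
  Change      0.4291      0.143     0.2861     -0.143
  Equil       0.5034     0.8505      1.026      2.052
  solve Keq expr → x = -0.143; check Q = 17.96

Q₀ = 1.3850e+04; Q > K (proceeds reverse)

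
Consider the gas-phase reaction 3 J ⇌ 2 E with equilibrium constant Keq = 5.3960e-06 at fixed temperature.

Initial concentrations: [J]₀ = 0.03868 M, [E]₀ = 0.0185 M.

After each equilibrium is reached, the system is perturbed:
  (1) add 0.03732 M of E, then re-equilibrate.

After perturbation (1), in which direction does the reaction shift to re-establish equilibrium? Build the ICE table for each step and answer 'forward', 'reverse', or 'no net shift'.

Q₀ = 5.914 vs Keq = 5.3960e-06 ⇒ Q>K, reverse
Step 1:
                   J          E
  Initial    0.03868     0.0185
  Change     0.02769   -0.01846
  Equil      0.06637 3.9719e-05
  solve Keq expr → x = -0.00923; check Q = 5.3960e-06
Then add 0.03732 M of E.
Step 2:
                   J          E
  Initial    0.06637    0.03736
  Change     0.05589   -0.03726
  Equil       0.1223 9.9304e-05
  solve Keq expr → x = -0.01863; check Q = 5.3960e-06

Direction: reverse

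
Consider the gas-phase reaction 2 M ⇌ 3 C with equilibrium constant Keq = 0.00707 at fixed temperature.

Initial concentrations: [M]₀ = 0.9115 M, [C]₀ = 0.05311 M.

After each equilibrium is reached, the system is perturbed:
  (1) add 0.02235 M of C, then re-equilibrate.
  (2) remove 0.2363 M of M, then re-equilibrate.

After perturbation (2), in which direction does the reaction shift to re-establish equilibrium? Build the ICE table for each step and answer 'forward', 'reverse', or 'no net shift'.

Direction: reverse

Q₀ = 1.8031e-04 vs Keq = 0.00707 ⇒ Q<K, forward
Step 1:
                  M         C
  Initial    0.9115   0.05311
  Change   -0.07792    0.1169
  Equil      0.8336      0.17
  solve Keq expr → x = 0.03896; check Q = 0.00707
Then add 0.02235 M of C.
Step 2:
                  M         C
  Initial    0.8336    0.1923
  Change    0.01366   -0.0205
  Equil      0.8472    0.1718
  solve Keq expr → x = -0.006832; check Q = 0.00707
Then remove 0.2363 M of M.
Step 3:
                  M         C
  Initial    0.6109    0.1718
  Change     0.0204   -0.0306
  Equil      0.6313    0.1412
  solve Keq expr → x = -0.0102; check Q = 0.00707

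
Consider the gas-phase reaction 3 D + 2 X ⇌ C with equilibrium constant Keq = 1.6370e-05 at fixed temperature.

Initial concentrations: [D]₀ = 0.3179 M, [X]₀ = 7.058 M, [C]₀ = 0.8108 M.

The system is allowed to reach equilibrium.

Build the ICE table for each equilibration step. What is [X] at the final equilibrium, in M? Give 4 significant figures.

Q₀ = 0.5066 vs Keq = 1.6370e-05 ⇒ Q>K, reverse
Step 1:
                  D         X         C
  I          0.3179     7.058    0.8108
  C           2.362     1.575   -0.7873
  E            2.68     8.633   0.02348
  solve Keq expr → x = -0.7873; check Q = 1.6370e-05

[X]_eq = 8.633 M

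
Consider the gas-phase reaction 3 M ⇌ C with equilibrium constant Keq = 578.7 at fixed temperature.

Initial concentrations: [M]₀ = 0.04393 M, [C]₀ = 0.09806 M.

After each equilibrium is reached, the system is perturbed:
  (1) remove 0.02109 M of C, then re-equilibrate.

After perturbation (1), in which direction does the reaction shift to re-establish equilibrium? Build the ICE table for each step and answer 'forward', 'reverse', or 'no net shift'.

Q₀ = 1157 vs Keq = 578.7 ⇒ Q>K, reverse
Step 1:
                   M          C
  I          0.04393    0.09806
  C          0.01073  -0.003575
  E          0.05466    0.09448
  solve Keq expr → x = -0.003575; check Q = 578.7
Then remove 0.02109 M of C.
Step 2:
                   M          C
  I          0.05466    0.07339
  C        -0.004103   0.001368
  E          0.05055    0.07476
  solve Keq expr → x = 0.001368; check Q = 578.7

Direction: forward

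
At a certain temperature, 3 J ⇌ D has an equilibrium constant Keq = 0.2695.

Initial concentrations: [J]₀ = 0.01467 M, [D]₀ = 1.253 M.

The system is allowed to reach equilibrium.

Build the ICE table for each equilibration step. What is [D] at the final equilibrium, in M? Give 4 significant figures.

Q₀ = 3.9688e+05 vs Keq = 0.2695 ⇒ Q>K, reverse
Step 1:
                    J           D
  I           0.01467       1.253
  C             1.412     -0.4706
  E             1.427      0.7824
  solve Keq expr → x = -0.4706; check Q = 0.2695

[D]_eq = 0.7824 M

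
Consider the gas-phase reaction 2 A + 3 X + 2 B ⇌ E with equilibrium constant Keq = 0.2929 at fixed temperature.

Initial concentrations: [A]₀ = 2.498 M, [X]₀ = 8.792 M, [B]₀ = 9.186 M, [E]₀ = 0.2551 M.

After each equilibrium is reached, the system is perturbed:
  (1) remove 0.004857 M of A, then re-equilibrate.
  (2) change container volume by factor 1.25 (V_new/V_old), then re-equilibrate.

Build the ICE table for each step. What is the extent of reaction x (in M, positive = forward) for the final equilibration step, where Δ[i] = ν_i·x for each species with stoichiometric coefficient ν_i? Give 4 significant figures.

Q₀ = 7.1287e-07 vs Keq = 0.2929 ⇒ Q<K, forward
Step 1:
                    A           X           B           E
  init          2.498       8.792       9.186      0.2551
  Δ            -2.469      -3.703      -2.469       1.234
  eq          0.02924       5.089       6.717       1.489
  solve Keq expr → x = 1.234; check Q = 0.2929
Then remove 0.004857 M of A.
Step 2:
                    A           X           B           E
  init        0.02439       5.089       6.717       1.489
  Δ          0.004752    0.007128    0.004752   -0.002376
  eq          0.02914       5.096       6.722       1.487
  solve Keq expr → x = -0.002376; check Q = 0.2929
Then change container volume by factor 1.25 (V_new/V_old).
Step 3:
                    A           X           B           E
  init        0.02331       4.077       5.378        1.19
  Δ           0.02131     0.03196     0.02131    -0.01065
  eq          0.04462       4.109       5.399       1.179
  solve Keq expr → x = -0.01065; check Q = 0.2929

x = -0.01065 M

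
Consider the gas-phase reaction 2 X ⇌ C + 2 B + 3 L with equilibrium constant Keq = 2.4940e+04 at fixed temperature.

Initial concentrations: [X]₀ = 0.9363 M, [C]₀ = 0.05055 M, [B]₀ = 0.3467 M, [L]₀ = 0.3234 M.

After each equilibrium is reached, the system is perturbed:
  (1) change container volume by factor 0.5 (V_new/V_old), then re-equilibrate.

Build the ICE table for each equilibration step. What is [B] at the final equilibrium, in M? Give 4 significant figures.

Q₀ = 2.3443e-04 vs Keq = 2.4940e+04 ⇒ Q<K, forward
Step 1:
                  X         C         B         L
  init       0.9363   0.05055    0.3467    0.3234
  Δ         -0.9234    0.4617    0.9234     1.385
  eq        0.01286    0.5123      1.27     1.709
  solve Keq expr → x = 0.4617; check Q = 2.4940e+04
Then change container volume by factor 0.5 (V_new/V_old).
Step 2:
                  X         C         B         L
  init      0.02571     1.025      2.54     3.417
  Δ          0.0683  -0.03415   -0.0683   -0.1024
  eq        0.09401    0.9904     2.472     3.315
  solve Keq expr → x = -0.03415; check Q = 2.4940e+04

[B]_eq = 2.472 M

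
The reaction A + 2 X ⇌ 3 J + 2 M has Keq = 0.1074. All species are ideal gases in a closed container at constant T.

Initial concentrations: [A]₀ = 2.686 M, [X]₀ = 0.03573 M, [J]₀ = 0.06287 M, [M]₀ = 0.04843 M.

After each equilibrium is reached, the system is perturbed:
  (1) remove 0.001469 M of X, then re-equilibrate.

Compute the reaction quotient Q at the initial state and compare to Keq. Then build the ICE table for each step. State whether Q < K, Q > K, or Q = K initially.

Q₀ = 1.6998e-04 vs Keq = 0.1074 ⇒ Q<K, forward
Step 1:
                   A          X          J          M
  Initial      2.686    0.03573    0.06287    0.04843
  Change    -0.01523   -0.03046    0.04569    0.03046
  Equil        2.671   0.005269     0.1086    0.07889
  solve Keq expr → x = 0.01523; check Q = 0.1074
Then remove 0.001469 M of X.
Step 2:
                   A          X          J          M
  Initial      2.671     0.0038     0.1086    0.07889
  Change  6.2550e-04   0.001251  -0.001876  -0.001251
  Equil        2.671   0.005051     0.1067    0.07764
  solve Keq expr → x = -6.2550e-04; check Q = 0.1074

Q₀ = 1.6998e-04; Q < K (proceeds forward)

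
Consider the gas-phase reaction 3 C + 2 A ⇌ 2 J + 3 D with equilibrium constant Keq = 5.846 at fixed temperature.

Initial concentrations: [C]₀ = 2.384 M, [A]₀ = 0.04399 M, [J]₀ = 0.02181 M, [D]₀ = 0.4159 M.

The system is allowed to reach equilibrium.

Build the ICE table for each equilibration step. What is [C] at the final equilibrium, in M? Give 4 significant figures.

Q₀ = 0.001305 vs Keq = 5.846 ⇒ Q<K, forward
Step 1:
                  C         A         J         D
  init        2.384   0.04399   0.02181    0.4159
  Δ        -0.06231  -0.04154   0.04154   0.06231
  eq          2.322  0.002449   0.06335    0.4782
  solve Keq expr → x = 0.02077; check Q = 5.846

[C]_eq = 2.322 M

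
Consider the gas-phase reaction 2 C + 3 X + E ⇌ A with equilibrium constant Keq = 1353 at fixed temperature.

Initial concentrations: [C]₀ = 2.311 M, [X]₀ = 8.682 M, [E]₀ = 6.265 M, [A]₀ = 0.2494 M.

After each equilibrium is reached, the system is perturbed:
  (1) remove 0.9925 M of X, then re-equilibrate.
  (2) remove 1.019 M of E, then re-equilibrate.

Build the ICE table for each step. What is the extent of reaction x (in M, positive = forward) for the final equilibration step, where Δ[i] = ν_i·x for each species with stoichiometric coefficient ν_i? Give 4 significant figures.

Q₀ = 1.1390e-05 vs Keq = 1353 ⇒ Q<K, forward
Step 1:
                   C          X          E          A
  Initial      2.311      8.682      6.265     0.2494
  Change       -2.31     -3.465     -1.155      1.155
  Equil     0.001196      5.217       5.11      1.404
  solve Keq expr → x = 1.155; check Q = 1353
Then remove 0.9925 M of X.
Step 2:
                   C          X          E          A
  Initial   0.001196      4.225       5.11      1.404
  Change  4.4472e-04 6.6709e-04 2.2236e-04 -2.2236e-04
  Equil     0.001641      4.225       5.11      1.404
  solve Keq expr → x = -2.2236e-04; check Q = 1353
Then remove 1.019 M of E.
Step 3:
                   C          X          E          A
  Initial   0.001641      4.225      4.091      1.404
  Change  1.9269e-04 2.8904e-04 9.6346e-05 -9.6346e-05
  Equil     0.001833      4.226      4.091      1.404
  solve Keq expr → x = -9.6346e-05; check Q = 1353

x = -9.6346e-05 M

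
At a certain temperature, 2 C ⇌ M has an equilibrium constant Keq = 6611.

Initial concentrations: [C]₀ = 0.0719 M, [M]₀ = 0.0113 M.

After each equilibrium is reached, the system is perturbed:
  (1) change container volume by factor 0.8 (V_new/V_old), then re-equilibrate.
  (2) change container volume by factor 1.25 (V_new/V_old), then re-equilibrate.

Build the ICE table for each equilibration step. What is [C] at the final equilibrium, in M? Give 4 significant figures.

[C]_eq = 0.002636 M

Q₀ = 2.186 vs Keq = 6611 ⇒ Q<K, forward
Step 1:
                    C           M
  Initial      0.0719      0.0113
  Change     -0.06926     0.03463
  Equil      0.002636     0.04593
  solve Keq expr → x = 0.03463; check Q = 6611
Then change container volume by factor 0.8 (V_new/V_old).
Step 2:
                    C           M
  Initial    0.003295     0.05742
  Change  -3.4344e-04  1.7172e-04
  Equil      0.002951     0.05759
  solve Keq expr → x = 1.7172e-04; check Q = 6611
Then change container volume by factor 1.25 (V_new/V_old).
Step 3:
                    C           M
  Initial    0.002361     0.04607
  Change   2.7475e-04 -1.3738e-04
  Equil      0.002636     0.04593
  solve Keq expr → x = -1.3738e-04; check Q = 6611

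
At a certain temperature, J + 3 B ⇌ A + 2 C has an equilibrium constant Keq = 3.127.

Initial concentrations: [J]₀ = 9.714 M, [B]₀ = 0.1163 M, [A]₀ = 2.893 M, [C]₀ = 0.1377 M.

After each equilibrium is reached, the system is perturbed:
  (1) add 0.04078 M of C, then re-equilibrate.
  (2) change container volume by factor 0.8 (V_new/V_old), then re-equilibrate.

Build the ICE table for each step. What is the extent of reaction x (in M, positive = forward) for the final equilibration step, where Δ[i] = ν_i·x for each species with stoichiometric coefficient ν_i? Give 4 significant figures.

Q₀ = 3.59 vs Keq = 3.127 ⇒ Q>K, reverse
Step 1:
                   J          B          A          C
  Initial      9.714     0.1163      2.893     0.1377
  Change    0.001304   0.003911  -0.001304  -0.002607
  Equil        9.715     0.1202      2.892     0.1351
  solve Keq expr → x = -0.001304; check Q = 3.127
Then add 0.04078 M of C.
Step 2:
                   J          B          A          C
  Initial      9.715     0.1202      2.892     0.1759
  Change    0.005612    0.01683  -0.005612   -0.01122
  Equil        9.721      0.137      2.886     0.1646
  solve Keq expr → x = -0.005612; check Q = 3.127
Then change container volume by factor 0.8 (V_new/V_old).
Step 3:
                   J          B          A          C
  Initial      12.15     0.1713      3.608     0.2058
  Change   -0.003036  -0.009108   0.003036   0.006072
  Equil        12.15     0.1622      3.611     0.2119
  solve Keq expr → x = 0.003036; check Q = 3.127

x = 0.003036 M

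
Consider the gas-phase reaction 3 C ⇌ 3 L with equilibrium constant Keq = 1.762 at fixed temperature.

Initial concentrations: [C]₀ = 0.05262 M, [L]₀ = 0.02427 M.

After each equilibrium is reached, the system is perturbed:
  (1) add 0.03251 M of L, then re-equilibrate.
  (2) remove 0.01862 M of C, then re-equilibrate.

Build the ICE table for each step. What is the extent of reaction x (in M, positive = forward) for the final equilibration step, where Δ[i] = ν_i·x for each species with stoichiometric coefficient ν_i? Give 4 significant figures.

x = -0.003395 M

Q₀ = 0.09812 vs Keq = 1.762 ⇒ Q<K, forward
Step 1:
                  C         L
  I         0.05262   0.02427
  C        -0.01779   0.01779
  E         0.03483   0.04206
  solve Keq expr → x = 0.005931; check Q = 1.762
Then add 0.03251 M of L.
Step 2:
                  C         L
  I         0.03483   0.07457
  C         0.01472  -0.01472
  E         0.04955   0.05985
  solve Keq expr → x = -0.004908; check Q = 1.762
Then remove 0.01862 M of C.
Step 3:
                  C         L
  I         0.03093   0.05985
  C         0.01019  -0.01019
  E         0.04112   0.04966
  solve Keq expr → x = -0.003395; check Q = 1.762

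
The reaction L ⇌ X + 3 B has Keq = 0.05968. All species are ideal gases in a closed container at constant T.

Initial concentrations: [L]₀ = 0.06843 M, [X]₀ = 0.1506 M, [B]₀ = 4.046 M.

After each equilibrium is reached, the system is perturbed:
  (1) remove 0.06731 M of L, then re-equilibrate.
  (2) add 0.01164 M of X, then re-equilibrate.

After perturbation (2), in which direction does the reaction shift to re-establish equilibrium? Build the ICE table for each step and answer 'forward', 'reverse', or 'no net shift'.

Q₀ = 145.8 vs Keq = 0.05968 ⇒ Q>K, reverse
Step 1:
                   L          X          B
  init       0.06843     0.1506      4.046
  Δ           0.1503    -0.1503     -0.451
  eq          0.2187 2.8097e-04      3.595
  solve Keq expr → x = -0.1503; check Q = 0.05968
Then remove 0.06731 M of L.
Step 2:
                   L          X          B
  init        0.1514 2.8097e-04      3.595
  Δ       8.6303e-05 -8.6303e-05 -2.5891e-04
  eq          0.1515 1.9467e-04      3.595
  solve Keq expr → x = -8.6303e-05; check Q = 0.05968
Then add 0.01164 M of X.
Step 3:
                   L          X          B
  init        0.1515    0.01183      3.595
  Δ          0.01162   -0.01162   -0.03486
  eq          0.1631 2.1581e-04       3.56
  solve Keq expr → x = -0.01162; check Q = 0.05968

Direction: reverse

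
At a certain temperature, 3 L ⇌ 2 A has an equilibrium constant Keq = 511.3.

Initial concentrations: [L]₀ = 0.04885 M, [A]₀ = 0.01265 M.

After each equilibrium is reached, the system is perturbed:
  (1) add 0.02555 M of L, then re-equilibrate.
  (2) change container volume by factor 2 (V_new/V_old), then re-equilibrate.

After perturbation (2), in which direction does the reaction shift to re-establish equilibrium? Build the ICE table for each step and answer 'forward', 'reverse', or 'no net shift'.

Q₀ = 1.373 vs Keq = 511.3 ⇒ Q<K, forward
Step 1:
                   L          A
  I          0.04885    0.01265
  C         -0.03519    0.02346
  E          0.01366    0.03611
  solve Keq expr → x = 0.01173; check Q = 511.3
Then add 0.02555 M of L.
Step 2:
                   L          A
  I          0.03921    0.03611
  C         -0.02206     0.0147
  E          0.01716    0.05081
  solve Keq expr → x = 0.007352; check Q = 511.3
Then change container volume by factor 2 (V_new/V_old).
Step 3:
                   L          A
  I         0.008578    0.02541
  C         0.001873  -0.001248
  E          0.01045    0.02416
  solve Keq expr → x = -6.2421e-04; check Q = 511.3

Direction: reverse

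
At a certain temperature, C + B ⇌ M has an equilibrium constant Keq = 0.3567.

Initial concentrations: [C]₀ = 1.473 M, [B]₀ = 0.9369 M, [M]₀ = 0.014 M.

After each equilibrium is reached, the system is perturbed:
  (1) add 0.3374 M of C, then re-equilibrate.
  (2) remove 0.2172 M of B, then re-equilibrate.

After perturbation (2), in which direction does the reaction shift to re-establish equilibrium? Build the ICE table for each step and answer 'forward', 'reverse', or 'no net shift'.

Direction: reverse

Q₀ = 0.01014 vs Keq = 0.3567 ⇒ Q<K, forward
Step 1:
                   C          B          M
  init         1.473     0.9369      0.014
  Δ          -0.2713    -0.2713     0.2713
  eq           1.202     0.6656     0.2853
  solve Keq expr → x = 0.2713; check Q = 0.3567
Then add 0.3374 M of C.
Step 2:
                   C          B          M
  init         1.539     0.6656     0.2853
  Δ         -0.04525   -0.04525    0.04525
  eq           1.494     0.6203     0.3306
  solve Keq expr → x = 0.04525; check Q = 0.3567
Then remove 0.2172 M of B.
Step 3:
                   C          B          M
  init         1.494     0.4031     0.3306
  Δ          0.06804    0.06804   -0.06804
  eq           1.562     0.4712     0.2625
  solve Keq expr → x = -0.06804; check Q = 0.3567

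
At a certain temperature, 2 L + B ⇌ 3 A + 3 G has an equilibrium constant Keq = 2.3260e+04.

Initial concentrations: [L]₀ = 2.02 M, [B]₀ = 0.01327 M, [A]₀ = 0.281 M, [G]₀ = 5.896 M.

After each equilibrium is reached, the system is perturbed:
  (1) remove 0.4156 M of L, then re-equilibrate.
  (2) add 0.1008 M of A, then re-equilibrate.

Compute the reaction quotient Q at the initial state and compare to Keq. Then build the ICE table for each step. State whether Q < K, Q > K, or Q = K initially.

Q₀ = 83.99; Q < K (proceeds forward)

Q₀ = 83.99 vs Keq = 2.3260e+04 ⇒ Q<K, forward
Step 1:
                  L         B         A         G
  I            2.02   0.01327     0.281     5.896
  C        -0.02639   -0.0132   0.03959   0.03959
  E           1.994 7.4531e-05    0.3206     5.936
  solve Keq expr → x = 0.0132; check Q = 2.3260e+04
Then remove 0.4156 M of L.
Step 2:
                  L         B         A         G
  I           1.578 7.4531e-05    0.3206     5.936
  C       8.8518e-05 4.4259e-05 -1.3278e-04 -1.3278e-04
  E           1.578 1.1879e-04    0.3205     5.935
  solve Keq expr → x = -4.4259e-05; check Q = 2.3260e+04
Then add 0.1008 M of A.
Step 3:
                  L         B         A         G
  I           1.578 1.1879e-04    0.4213     5.935
  C       3.0006e-04 1.5003e-04 -4.5008e-04 -4.5008e-04
  E           1.578 2.6882e-04    0.4208     5.935
  solve Keq expr → x = -1.5003e-04; check Q = 2.3260e+04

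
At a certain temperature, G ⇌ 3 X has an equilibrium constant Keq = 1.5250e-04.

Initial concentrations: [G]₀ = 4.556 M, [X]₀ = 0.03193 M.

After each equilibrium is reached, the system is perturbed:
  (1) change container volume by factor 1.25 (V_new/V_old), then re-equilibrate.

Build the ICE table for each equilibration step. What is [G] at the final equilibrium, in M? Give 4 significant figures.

[G]_eq = 3.626 M

Q₀ = 7.1452e-06 vs Keq = 1.5250e-04 ⇒ Q<K, forward
Step 1:
                   G          X
  I            4.556    0.03193
  C         -0.01884    0.05652
  E            4.537    0.08845
  solve Keq expr → x = 0.01884; check Q = 1.5250e-04
Then change container volume by factor 1.25 (V_new/V_old).
Step 2:
                   G          X
  I             3.63    0.07076
  C        -0.003774    0.01132
  E            3.626    0.08208
  solve Keq expr → x = 0.003774; check Q = 1.5250e-04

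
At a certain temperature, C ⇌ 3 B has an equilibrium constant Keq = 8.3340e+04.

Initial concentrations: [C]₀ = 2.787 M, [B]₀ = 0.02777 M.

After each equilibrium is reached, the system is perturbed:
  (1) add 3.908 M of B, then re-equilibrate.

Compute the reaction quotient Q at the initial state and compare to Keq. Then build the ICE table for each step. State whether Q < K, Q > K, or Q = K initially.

Q₀ = 7.6841e-06 vs Keq = 8.3340e+04 ⇒ Q<K, forward
Step 1:
                   C          B
  I            2.787    0.02777
  C            -2.78       8.34
  E          0.00703      8.368
  solve Keq expr → x = 2.78; check Q = 8.3340e+04
Then add 3.908 M of B.
Step 2:
                   C          B
  I          0.00703      12.28
  C          0.01492   -0.04477
  E          0.02195      12.23
  solve Keq expr → x = -0.01492; check Q = 8.3340e+04

Q₀ = 7.6841e-06; Q < K (proceeds forward)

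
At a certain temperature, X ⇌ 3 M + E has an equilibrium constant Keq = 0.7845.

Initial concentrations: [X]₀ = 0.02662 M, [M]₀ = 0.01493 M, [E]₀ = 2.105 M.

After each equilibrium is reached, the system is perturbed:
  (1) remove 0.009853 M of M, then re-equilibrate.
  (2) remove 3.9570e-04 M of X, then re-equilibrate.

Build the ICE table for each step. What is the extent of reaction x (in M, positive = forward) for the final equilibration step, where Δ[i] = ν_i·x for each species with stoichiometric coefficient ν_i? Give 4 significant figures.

Q₀ = 2.6316e-04 vs Keq = 0.7845 ⇒ Q<K, forward
Step 1:
                  X         M         E
  I         0.02662   0.01493     2.105
  C         -0.0247   0.07411    0.0247
  E        0.001916   0.08904      2.13
  solve Keq expr → x = 0.0247; check Q = 0.7845
Then remove 0.009853 M of M.
Step 2:
                  X         M         E
  I        0.001916   0.07919      2.13
  C       -4.9137e-04  0.001474 4.9137e-04
  E        0.001425   0.08066      2.13
  solve Keq expr → x = 4.9137e-04; check Q = 0.7845
Then remove 3.9570e-04 M of X.
Step 3:
                  X         M         E
  I        0.001029   0.08066      2.13
  C       3.4182e-04 -0.001025 -3.4182e-04
  E        0.001371   0.07964      2.13
  solve Keq expr → x = -3.4182e-04; check Q = 0.7845

x = -3.4182e-04 M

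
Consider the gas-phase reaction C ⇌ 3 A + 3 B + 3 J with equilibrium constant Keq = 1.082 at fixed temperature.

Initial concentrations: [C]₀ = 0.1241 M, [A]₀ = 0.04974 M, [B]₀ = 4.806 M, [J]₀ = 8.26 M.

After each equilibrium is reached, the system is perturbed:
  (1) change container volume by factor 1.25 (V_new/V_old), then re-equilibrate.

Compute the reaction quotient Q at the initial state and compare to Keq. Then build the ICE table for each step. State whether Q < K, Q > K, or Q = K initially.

Q₀ = 62.04; Q > K (proceeds reverse)

Q₀ = 62.04 vs Keq = 1.082 ⇒ Q>K, reverse
Step 1:
                   C          A          B          J
  Initial     0.1241    0.04974      4.806       8.26
  Change     0.01209   -0.03627   -0.03627   -0.03627
  Equil       0.1362    0.01347       4.77      8.224
  solve Keq expr → x = -0.01209; check Q = 1.082
Then change container volume by factor 1.25 (V_new/V_old).
Step 2:
                   C          A          B          J
  Initial      0.109    0.01077      3.816      6.579
  Change    -0.00284    0.00852    0.00852    0.00852
  Equil       0.1061    0.01929      3.824      6.588
  solve Keq expr → x = 0.00284; check Q = 1.082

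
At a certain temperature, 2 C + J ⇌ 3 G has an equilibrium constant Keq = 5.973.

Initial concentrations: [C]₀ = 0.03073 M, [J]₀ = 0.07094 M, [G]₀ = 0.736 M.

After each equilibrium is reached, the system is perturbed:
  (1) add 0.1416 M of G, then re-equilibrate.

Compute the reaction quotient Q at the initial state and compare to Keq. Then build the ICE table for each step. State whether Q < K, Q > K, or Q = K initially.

Q₀ = 5951; Q > K (proceeds reverse)

Q₀ = 5951 vs Keq = 5.973 ⇒ Q>K, reverse
Step 1:
                   C          J          G
  I          0.03073    0.07094      0.736
  C           0.2193     0.1097     -0.329
  E             0.25     0.1806      0.407
  solve Keq expr → x = -0.1097; check Q = 5.973
Then add 0.1416 M of G.
Step 2:
                   C          J          G
  I             0.25     0.1806     0.5486
  C          0.04787    0.02393    -0.0718
  E           0.2979     0.2045     0.4768
  solve Keq expr → x = -0.02393; check Q = 5.973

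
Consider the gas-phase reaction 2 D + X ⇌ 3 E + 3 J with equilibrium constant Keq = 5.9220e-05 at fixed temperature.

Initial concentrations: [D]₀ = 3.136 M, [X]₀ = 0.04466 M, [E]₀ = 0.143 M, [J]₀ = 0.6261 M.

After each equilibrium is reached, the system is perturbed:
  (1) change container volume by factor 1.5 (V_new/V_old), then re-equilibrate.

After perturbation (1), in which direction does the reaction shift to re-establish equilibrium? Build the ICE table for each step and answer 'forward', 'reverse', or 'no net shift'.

Q₀ = 0.001634 vs Keq = 5.9220e-05 ⇒ Q>K, reverse
Step 1:
                  D         X         E         J
  Initial     3.136   0.04466     0.143    0.6261
  Change    0.05272   0.02636  -0.07907  -0.07907
  Equil       3.189   0.07102   0.06393     0.547
  solve Keq expr → x = -0.02636; check Q = 5.9220e-05
Then change container volume by factor 1.5 (V_new/V_old).
Step 2:
                  D         X         E         J
  Initial     2.126   0.04735   0.04262    0.3647
  Change   -0.01068 -0.005342   0.01603   0.01603
  Equil       2.115     0.042   0.05864    0.3807
  solve Keq expr → x = 0.005342; check Q = 5.9220e-05

Direction: forward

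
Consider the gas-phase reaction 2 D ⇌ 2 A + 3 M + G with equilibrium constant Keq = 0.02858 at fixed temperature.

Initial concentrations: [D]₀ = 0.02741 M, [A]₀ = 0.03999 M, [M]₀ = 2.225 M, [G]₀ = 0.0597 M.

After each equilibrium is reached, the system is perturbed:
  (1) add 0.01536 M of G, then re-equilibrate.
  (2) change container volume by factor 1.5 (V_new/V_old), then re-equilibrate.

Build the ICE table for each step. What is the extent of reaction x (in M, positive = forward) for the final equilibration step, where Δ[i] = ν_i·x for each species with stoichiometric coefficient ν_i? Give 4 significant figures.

Q₀ = 1.4 vs Keq = 0.02858 ⇒ Q>K, reverse
Step 1:
                    D           A           M           G
  init        0.02741     0.03999       2.225      0.0597
  Δ            0.0268     -0.0268     -0.0402     -0.0134
  eq          0.05421     0.01319       2.185      0.0463
  solve Keq expr → x = -0.0134; check Q = 0.02858
Then add 0.01536 M of G.
Step 2:
                    D           A           M           G
  init        0.05421     0.01319       2.185     0.06166
  Δ          0.001385   -0.001385   -0.002078 -6.9251e-04
  eq           0.0556      0.0118       2.183     0.06097
  solve Keq expr → x = -6.9251e-04; check Q = 0.02858
Then change container volume by factor 1.5 (V_new/V_old).
Step 3:
                    D           A           M           G
  init        0.03706    0.007869       1.455     0.04064
  Δ         -0.006205    0.006205    0.009307    0.003102
  eq          0.03086     0.01407       1.464     0.04375
  solve Keq expr → x = 0.003102; check Q = 0.02858

x = 0.003102 M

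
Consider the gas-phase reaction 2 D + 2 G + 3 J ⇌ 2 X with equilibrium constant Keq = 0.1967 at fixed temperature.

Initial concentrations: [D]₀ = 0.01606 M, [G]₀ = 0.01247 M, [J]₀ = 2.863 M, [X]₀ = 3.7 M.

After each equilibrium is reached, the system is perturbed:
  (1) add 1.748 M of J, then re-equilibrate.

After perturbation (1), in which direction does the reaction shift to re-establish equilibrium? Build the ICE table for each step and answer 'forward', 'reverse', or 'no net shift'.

Q₀ = 1.4545e+07 vs Keq = 0.1967 ⇒ Q>K, reverse
Step 1:
                   D          G          J          X
  Initial    0.01606    0.01247      2.863        3.7
  Change      0.8568     0.8568      1.285    -0.8568
  Equil       0.8729     0.8693      4.148      2.843
  solve Keq expr → x = -0.4284; check Q = 0.1967
Then add 1.748 M of J.
Step 2:
                   D          G          J          X
  Initial     0.8729     0.8693      5.896      2.843
  Change     -0.1613    -0.1613    -0.2419     0.1613
  Equil       0.7116      0.708      5.654      3.004
  solve Keq expr → x = 0.08063; check Q = 0.1967

Direction: forward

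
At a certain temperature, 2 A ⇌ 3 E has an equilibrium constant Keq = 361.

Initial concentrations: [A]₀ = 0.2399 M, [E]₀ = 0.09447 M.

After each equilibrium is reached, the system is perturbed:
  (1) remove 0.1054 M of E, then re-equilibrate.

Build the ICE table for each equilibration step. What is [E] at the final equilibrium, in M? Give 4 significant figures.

[E]_eq = 0.3337 M

Q₀ = 0.01465 vs Keq = 361 ⇒ Q<K, forward
Step 1:
                   A          E
  init        0.2399    0.09447
  Δ           -0.225     0.3374
  eq         0.01494     0.4319
  solve Keq expr → x = 0.1125; check Q = 361
Then remove 0.1054 M of E.
Step 2:
                   A          E
  init       0.01494     0.3265
  Δ        -0.004794   0.007191
  eq         0.01015     0.3337
  solve Keq expr → x = 0.002397; check Q = 361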